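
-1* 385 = -385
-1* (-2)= 2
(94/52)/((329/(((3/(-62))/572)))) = -3/6454448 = -0.00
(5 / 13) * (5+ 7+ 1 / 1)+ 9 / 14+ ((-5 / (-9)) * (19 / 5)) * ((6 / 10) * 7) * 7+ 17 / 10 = 7288 / 105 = 69.41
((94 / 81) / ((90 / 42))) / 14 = 47 / 1215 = 0.04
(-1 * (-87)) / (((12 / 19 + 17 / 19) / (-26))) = -1482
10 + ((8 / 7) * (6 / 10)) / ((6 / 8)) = 382 / 35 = 10.91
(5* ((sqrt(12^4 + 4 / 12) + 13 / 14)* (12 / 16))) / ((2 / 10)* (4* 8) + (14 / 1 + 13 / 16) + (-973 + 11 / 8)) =-100* sqrt(186627) / 76033-1950 / 532231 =-0.57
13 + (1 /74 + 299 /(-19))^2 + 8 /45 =23164638953 /88957620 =260.40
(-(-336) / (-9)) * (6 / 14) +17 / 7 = -95 / 7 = -13.57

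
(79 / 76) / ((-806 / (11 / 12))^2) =9559 / 7109616384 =0.00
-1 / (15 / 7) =-7 / 15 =-0.47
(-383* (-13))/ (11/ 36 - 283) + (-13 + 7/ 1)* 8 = -667740/ 10177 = -65.61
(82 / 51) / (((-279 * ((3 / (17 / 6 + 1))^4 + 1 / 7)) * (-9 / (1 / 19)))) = 160628734 / 2468860742007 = 0.00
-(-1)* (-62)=-62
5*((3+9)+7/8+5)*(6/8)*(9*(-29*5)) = -2799225/32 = -87475.78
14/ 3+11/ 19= 299/ 57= 5.25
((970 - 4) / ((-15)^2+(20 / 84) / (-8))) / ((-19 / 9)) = -1460592 / 718105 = -2.03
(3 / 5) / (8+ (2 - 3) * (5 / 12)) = 36 / 455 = 0.08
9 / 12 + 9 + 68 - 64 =55 / 4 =13.75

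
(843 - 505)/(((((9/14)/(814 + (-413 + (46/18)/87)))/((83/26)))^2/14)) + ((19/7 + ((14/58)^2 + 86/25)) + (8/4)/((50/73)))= 18766256436.77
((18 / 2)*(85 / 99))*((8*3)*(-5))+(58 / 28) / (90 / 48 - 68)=-37771876 / 40733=-927.30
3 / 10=0.30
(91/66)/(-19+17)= -91/132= -0.69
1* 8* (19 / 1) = 152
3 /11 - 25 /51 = -122 /561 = -0.22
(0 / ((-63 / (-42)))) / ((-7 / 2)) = 0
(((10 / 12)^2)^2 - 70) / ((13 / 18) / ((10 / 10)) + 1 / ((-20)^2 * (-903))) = -677964875 / 7043373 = -96.26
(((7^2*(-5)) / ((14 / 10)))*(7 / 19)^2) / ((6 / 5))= -42875 / 2166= -19.79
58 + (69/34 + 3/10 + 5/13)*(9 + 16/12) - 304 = -722521/3315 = -217.96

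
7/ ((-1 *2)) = -7/ 2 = -3.50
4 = 4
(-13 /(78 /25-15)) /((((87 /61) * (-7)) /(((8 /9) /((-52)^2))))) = -0.00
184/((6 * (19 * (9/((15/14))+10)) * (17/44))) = 220/969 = 0.23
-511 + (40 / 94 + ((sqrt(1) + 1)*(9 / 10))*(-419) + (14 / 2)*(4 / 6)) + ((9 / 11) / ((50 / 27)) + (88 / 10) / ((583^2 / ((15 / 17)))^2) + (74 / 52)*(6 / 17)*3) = -349983396984236983679 / 278170996264225350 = -1258.16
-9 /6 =-3 /2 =-1.50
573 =573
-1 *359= -359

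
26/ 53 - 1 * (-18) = 980/ 53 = 18.49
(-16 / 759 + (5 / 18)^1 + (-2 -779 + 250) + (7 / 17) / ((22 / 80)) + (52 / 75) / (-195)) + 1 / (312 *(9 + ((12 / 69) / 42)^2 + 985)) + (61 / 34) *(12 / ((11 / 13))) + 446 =-1349076123766398289 / 23338124556318000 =-57.81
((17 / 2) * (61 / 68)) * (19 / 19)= 61 / 8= 7.62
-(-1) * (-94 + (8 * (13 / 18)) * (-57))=-1270 / 3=-423.33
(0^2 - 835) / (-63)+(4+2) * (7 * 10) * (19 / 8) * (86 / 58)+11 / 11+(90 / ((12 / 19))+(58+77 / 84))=12385031 / 7308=1694.72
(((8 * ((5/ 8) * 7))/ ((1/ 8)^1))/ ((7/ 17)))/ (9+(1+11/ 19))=64.28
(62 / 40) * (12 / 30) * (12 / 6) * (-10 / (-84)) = 31 / 210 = 0.15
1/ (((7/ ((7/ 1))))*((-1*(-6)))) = 0.17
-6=-6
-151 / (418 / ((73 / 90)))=-0.29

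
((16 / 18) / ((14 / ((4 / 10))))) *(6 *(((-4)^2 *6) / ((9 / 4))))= 2048 / 315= 6.50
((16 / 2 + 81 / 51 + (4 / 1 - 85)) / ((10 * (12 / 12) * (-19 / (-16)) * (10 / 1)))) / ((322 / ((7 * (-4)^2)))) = -38848 / 185725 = -0.21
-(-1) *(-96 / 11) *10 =-960 / 11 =-87.27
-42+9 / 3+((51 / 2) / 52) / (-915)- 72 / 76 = -24075803 / 602680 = -39.95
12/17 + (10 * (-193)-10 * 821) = -172368/17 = -10139.29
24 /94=12 /47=0.26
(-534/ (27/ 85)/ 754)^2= 57229225/ 11512449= 4.97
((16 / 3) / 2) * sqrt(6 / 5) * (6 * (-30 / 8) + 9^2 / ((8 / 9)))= 183 * sqrt(30) / 5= 200.47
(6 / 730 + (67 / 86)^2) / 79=1660673 / 213263660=0.01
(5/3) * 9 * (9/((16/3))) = 405/16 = 25.31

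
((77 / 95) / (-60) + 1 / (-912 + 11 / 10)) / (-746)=758393 / 38733289800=0.00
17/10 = 1.70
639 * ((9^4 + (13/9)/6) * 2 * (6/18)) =25155797/9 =2795088.56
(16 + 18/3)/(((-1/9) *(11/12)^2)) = -235.64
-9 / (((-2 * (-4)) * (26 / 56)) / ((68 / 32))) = -5.15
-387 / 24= -129 / 8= -16.12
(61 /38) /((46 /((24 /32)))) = 183 /6992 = 0.03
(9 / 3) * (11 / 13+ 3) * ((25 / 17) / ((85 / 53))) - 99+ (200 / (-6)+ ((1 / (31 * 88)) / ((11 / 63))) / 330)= -121.75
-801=-801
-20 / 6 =-10 / 3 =-3.33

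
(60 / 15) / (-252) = -1 / 63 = -0.02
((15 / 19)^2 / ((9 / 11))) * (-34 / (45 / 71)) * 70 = -9293900 / 3249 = -2860.54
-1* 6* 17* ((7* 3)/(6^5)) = -119/432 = -0.28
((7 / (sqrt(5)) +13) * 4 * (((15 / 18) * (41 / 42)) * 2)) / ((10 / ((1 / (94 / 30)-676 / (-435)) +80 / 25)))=4252561 * sqrt(5) / 920025 +55283293 / 1288035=53.26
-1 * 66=-66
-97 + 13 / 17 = -1636 / 17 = -96.24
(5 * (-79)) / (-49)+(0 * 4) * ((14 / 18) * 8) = 395 / 49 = 8.06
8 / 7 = 1.14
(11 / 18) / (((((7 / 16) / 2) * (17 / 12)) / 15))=3520 / 119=29.58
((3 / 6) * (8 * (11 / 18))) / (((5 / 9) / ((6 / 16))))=33 / 20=1.65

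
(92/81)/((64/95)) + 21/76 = 48319/24624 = 1.96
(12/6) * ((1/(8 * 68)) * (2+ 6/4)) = 7/544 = 0.01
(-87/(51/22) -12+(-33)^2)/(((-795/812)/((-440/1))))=1262698976/2703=467147.23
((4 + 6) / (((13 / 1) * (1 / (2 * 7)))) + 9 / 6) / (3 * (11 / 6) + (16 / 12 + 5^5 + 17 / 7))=0.00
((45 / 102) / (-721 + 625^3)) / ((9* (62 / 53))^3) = 744385 / 480727568584710144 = 0.00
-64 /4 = -16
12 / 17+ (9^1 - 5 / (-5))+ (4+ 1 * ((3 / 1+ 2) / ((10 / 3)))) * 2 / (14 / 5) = 3483 / 238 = 14.63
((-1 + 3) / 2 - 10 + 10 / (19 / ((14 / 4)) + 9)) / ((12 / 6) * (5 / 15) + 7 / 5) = -12585 / 3131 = -4.02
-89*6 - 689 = -1223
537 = 537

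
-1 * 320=-320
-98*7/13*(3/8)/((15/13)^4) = -753571/67500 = -11.16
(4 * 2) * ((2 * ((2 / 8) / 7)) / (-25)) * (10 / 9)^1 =-8 / 315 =-0.03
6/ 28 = 3/ 14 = 0.21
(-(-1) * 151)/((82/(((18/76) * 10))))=6795/1558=4.36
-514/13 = -39.54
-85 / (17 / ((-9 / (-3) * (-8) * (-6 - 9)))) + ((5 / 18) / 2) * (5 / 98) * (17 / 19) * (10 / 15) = -180985975 / 100548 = -1800.00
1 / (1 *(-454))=-1 / 454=-0.00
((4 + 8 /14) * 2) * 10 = 640 /7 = 91.43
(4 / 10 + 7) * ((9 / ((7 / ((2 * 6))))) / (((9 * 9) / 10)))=296 / 21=14.10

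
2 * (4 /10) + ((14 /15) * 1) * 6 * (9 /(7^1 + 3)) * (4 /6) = 104 /25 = 4.16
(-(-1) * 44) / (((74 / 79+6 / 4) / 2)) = 1264 / 35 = 36.11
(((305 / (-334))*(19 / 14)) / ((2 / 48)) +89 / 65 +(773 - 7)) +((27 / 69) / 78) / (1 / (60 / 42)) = 99163696 / 134435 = 737.63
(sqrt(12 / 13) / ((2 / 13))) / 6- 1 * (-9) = sqrt(39) / 6 + 9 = 10.04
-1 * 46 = -46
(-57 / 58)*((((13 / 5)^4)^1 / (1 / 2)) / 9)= -542659 / 54375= -9.98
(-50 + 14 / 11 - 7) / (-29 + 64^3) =-613 / 2883265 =-0.00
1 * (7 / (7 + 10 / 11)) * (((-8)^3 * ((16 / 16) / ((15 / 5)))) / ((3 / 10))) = -394240 / 783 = -503.50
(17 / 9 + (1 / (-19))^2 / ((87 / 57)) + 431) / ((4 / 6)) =2146705 / 3306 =649.34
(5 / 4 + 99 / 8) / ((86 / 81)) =8829 / 688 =12.83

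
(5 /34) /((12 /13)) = 65 /408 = 0.16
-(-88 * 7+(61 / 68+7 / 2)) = 41589 / 68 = 611.60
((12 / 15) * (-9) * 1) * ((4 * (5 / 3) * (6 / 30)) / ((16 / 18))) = -54 / 5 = -10.80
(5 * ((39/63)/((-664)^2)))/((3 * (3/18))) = 65/4629408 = 0.00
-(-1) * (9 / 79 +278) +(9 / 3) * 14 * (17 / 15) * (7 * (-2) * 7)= -1732741 / 395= -4386.69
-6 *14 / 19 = -4.42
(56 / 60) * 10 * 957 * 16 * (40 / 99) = 519680 / 9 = 57742.22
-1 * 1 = -1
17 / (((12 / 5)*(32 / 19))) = 1615 / 384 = 4.21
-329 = -329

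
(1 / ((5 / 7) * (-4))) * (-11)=77 / 20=3.85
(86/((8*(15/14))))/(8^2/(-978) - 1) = -49063/5210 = -9.42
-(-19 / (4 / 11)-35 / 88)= 4633 / 88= 52.65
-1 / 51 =-0.02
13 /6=2.17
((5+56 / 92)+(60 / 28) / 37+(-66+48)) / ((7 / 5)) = -367350 / 41699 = -8.81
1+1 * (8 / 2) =5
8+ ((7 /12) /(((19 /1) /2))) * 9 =8.55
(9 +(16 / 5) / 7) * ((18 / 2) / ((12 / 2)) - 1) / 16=0.30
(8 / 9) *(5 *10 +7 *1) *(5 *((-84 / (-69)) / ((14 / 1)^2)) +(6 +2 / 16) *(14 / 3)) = 2100754 / 1449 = 1449.80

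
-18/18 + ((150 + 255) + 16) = 420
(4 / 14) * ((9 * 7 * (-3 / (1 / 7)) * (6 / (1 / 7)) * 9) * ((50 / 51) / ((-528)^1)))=99225 / 374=265.31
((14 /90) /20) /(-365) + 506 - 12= 162278993 /328500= 494.00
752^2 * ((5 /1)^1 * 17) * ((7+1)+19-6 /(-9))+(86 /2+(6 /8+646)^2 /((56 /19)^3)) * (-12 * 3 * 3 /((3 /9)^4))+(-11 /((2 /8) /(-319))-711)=2500628995899661 /2107392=1186598884.26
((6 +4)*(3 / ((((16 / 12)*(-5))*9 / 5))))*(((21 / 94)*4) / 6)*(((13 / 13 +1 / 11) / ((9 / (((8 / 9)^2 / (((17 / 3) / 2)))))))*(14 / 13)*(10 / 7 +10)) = -1433600 / 9254817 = -0.15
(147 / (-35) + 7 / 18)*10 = -343 / 9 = -38.11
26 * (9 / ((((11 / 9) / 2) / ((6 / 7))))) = 25272 / 77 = 328.21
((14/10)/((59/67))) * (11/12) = 5159/3540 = 1.46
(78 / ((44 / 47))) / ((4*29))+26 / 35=130507 / 89320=1.46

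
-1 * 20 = -20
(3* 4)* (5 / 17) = 60 / 17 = 3.53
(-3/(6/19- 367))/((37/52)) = 2964/257779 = 0.01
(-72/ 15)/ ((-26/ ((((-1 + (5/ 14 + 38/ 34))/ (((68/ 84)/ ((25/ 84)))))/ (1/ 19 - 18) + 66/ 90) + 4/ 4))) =142682219/ 448397950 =0.32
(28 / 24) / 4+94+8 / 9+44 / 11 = 7141 / 72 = 99.18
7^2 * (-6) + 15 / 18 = -1759 / 6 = -293.17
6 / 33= 2 / 11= 0.18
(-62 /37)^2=3844 /1369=2.81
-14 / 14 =-1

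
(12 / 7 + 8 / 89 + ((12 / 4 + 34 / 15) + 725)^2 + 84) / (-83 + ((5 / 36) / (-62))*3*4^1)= -4635483931816 / 721574175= -6424.13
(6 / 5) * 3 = 3.60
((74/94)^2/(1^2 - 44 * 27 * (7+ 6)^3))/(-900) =1369/5189010583500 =0.00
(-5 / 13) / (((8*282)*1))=-5 / 29328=-0.00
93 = 93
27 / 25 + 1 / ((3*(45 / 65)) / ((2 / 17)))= 13043 / 11475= 1.14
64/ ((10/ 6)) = 192/ 5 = 38.40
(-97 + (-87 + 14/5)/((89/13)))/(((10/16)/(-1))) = 389104/2225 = 174.88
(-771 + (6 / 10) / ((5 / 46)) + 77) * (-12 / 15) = 550.78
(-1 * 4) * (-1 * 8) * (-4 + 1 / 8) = -124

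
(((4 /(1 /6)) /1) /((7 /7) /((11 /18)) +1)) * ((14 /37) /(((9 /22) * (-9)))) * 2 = -54208 /28971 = -1.87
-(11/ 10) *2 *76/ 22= -38/ 5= -7.60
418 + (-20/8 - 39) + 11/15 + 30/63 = 79319/210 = 377.71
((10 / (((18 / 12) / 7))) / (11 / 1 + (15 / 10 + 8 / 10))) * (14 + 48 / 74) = 108400 / 2109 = 51.40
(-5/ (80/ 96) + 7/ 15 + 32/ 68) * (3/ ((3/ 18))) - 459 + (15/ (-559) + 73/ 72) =-1878659933/ 3421080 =-549.14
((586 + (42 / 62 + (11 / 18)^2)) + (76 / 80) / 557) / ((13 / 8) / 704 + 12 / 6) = 23121263368192 / 78861583395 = 293.19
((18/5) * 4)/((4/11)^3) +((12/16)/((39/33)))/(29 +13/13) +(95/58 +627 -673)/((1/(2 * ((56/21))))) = 1422763/22620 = 62.90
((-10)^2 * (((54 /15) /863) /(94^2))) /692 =45 /659602982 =0.00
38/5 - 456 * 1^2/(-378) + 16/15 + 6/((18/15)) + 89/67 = 68386/4221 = 16.20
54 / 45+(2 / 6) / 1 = 23 / 15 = 1.53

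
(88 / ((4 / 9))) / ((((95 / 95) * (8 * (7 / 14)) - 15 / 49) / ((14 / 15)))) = 45276 / 905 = 50.03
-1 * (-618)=618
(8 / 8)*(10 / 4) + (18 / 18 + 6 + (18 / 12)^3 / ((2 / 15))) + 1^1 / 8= 559 / 16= 34.94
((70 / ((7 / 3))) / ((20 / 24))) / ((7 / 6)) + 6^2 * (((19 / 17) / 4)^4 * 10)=618348267 / 18708704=33.05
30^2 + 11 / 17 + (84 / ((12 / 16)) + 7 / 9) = 155054 / 153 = 1013.42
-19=-19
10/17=0.59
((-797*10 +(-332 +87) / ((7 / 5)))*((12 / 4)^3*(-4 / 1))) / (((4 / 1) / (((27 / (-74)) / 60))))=-395847 / 296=-1337.32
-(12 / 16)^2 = -9 / 16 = -0.56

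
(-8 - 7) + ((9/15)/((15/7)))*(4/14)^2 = -2621/175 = -14.98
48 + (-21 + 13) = 40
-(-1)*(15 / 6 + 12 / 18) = 19 / 6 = 3.17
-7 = -7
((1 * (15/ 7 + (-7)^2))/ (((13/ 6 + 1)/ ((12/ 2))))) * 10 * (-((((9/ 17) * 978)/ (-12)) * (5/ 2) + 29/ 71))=16716154860/ 160531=104130.39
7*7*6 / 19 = 294 / 19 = 15.47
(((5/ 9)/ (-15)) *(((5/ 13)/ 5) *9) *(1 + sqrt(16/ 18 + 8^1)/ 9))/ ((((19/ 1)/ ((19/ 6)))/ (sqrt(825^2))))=-275/ 78-550 *sqrt(5)/ 1053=-4.69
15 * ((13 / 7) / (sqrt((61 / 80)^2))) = 15600 / 427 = 36.53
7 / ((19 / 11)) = 4.05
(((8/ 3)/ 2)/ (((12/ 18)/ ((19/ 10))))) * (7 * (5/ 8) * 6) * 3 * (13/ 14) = 2223/ 8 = 277.88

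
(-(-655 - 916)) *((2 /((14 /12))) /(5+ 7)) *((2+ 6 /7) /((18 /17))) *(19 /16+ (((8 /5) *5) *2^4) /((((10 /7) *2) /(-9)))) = -858923827 /3528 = -243459.13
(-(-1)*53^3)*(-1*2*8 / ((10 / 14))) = -16674224 / 5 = -3334844.80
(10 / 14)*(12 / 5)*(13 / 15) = 52 / 35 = 1.49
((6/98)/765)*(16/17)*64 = 1024/212415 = 0.00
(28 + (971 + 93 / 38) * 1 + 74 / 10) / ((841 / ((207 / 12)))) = 13225989 / 639160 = 20.69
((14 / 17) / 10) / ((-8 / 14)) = -49 / 340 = -0.14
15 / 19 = 0.79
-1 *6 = -6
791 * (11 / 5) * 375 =652575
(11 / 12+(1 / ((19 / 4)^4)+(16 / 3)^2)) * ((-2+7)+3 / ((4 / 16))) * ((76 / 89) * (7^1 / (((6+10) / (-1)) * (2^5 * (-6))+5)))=964309591 / 994424679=0.97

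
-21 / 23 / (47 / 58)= -1218 / 1081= -1.13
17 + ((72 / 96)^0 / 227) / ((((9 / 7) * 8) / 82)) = 139211 / 8172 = 17.04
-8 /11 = -0.73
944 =944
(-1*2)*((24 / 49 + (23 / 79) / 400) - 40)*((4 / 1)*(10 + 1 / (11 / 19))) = 7891765017 / 2129050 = 3706.71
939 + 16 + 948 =1903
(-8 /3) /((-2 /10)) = 40 /3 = 13.33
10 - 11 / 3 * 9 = -23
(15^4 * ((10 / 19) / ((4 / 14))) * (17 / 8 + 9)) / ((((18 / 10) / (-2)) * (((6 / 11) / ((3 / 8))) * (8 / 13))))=-12528140625 / 9728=-1287843.40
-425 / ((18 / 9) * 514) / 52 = -425 / 53456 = -0.01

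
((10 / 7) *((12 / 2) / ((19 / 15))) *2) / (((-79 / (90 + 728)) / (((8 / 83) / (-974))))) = 5889600 / 424703447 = 0.01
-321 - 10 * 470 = -5021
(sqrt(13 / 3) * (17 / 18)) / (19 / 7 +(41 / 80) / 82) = 9520 * sqrt(39) / 82269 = 0.72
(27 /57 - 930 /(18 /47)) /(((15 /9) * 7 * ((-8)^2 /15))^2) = -934119 /953344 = -0.98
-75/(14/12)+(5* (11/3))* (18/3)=320/7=45.71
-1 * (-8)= 8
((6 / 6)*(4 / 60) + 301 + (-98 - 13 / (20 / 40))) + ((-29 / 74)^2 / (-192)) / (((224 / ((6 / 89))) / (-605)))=9278544835787 / 52401377280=177.07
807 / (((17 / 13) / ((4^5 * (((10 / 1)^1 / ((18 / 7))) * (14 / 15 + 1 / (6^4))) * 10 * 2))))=189659375360 / 4131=45911250.39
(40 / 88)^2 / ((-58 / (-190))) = 2375 / 3509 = 0.68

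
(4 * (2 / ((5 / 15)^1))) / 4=6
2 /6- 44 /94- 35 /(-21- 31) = 3947 /7332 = 0.54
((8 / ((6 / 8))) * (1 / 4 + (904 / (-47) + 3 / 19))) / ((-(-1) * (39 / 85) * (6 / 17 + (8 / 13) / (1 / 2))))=-77737532 / 281295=-276.36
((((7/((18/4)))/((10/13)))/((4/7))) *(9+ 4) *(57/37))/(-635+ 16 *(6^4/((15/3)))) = 157339/7797084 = 0.02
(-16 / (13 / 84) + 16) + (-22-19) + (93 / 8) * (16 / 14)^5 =-23098819 / 218491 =-105.72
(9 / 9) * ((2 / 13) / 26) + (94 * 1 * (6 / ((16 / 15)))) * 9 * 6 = 9650747 / 338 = 28552.51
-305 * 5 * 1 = -1525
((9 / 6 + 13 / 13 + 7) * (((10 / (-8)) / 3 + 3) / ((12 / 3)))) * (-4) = -589 / 24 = -24.54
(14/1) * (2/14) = 2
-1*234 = -234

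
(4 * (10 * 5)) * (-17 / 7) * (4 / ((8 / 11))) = -18700 / 7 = -2671.43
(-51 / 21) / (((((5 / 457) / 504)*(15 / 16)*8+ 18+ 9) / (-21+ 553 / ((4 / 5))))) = -249944268 / 4145929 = -60.29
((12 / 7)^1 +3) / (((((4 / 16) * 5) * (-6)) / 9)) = -198 / 35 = -5.66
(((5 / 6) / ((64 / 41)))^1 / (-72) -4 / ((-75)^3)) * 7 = -7464401 / 144000000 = -0.05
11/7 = 1.57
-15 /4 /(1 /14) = -105 /2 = -52.50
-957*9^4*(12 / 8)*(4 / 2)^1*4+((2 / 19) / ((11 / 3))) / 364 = -2866031079909 / 38038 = -75346524.00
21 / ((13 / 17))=357 / 13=27.46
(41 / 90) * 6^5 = 3542.40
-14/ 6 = -7/ 3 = -2.33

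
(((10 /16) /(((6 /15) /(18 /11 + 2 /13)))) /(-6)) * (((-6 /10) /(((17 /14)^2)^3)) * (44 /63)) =172103680 /2824095573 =0.06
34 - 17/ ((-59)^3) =6982903/ 205379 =34.00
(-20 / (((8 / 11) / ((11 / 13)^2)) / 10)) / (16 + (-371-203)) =33275 / 94302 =0.35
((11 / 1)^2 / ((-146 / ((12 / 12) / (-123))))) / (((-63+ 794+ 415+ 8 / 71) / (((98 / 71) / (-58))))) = -5929 / 42378114468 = -0.00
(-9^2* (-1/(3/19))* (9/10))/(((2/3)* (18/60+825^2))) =4617/4537502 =0.00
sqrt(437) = 20.90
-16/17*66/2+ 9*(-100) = -15828/17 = -931.06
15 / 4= 3.75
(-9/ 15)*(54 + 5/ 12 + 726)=-1873/ 4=-468.25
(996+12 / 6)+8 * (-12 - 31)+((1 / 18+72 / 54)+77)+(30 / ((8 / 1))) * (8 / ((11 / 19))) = 155273 / 198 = 784.21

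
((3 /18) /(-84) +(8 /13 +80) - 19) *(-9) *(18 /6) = -1211073 /728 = -1663.56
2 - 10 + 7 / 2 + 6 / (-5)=-57 / 10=-5.70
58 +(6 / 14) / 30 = 4061 / 70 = 58.01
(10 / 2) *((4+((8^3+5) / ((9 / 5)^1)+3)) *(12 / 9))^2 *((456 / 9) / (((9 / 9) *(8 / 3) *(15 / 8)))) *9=17052950528 / 243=70176751.14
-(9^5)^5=-717897987691852588770249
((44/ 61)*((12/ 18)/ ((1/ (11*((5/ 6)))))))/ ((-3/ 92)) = -222640/ 1647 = -135.18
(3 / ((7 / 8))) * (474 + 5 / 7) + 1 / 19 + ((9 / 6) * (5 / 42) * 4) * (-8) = 1510017 / 931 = 1621.93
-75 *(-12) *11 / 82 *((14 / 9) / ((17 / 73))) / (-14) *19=-762850 / 697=-1094.48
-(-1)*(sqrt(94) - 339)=-329.30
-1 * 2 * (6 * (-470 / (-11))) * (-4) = 22560 / 11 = 2050.91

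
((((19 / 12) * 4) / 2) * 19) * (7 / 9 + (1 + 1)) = 167.13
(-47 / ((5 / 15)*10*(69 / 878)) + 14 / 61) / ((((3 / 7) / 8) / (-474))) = 11121962544 / 7015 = 1585454.39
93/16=5.81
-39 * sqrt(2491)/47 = -41.41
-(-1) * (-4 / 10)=-2 / 5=-0.40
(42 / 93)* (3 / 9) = 14 / 93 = 0.15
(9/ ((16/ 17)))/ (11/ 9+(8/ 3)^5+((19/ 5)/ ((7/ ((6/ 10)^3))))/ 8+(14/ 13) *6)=0.07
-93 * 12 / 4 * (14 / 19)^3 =-765576 / 6859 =-111.62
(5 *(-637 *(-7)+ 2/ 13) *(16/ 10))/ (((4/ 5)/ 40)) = 23187600/ 13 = 1783661.54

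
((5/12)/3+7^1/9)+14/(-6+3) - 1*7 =-43/4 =-10.75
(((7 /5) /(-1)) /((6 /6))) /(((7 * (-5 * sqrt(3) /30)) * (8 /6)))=3 * sqrt(3) /10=0.52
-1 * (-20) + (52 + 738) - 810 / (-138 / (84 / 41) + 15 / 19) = 14558130 / 17707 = 822.17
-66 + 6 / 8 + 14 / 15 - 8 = -4339 / 60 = -72.32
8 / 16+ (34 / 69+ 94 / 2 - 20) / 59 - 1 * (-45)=374255 / 8142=45.97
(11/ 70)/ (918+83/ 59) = 649/ 3797150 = 0.00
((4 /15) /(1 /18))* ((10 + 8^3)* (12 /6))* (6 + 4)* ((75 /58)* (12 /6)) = 129600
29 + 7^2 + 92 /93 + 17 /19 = 141155 /1767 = 79.88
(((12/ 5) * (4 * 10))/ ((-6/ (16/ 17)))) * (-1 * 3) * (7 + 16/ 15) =30976/ 85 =364.42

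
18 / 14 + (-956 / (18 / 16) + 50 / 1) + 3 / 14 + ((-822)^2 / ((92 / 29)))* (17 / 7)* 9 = 13488731177 / 2898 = 4654496.61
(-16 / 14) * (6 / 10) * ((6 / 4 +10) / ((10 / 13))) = -1794 / 175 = -10.25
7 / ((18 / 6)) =7 / 3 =2.33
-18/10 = -9/5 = -1.80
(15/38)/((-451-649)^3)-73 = -738438800003/10115600000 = -73.00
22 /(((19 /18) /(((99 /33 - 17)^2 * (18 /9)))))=155232 /19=8170.11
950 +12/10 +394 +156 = 7506/5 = 1501.20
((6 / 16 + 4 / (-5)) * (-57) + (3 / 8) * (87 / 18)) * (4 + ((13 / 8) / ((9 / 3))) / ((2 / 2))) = 227047 / 1920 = 118.25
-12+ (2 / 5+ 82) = 352 / 5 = 70.40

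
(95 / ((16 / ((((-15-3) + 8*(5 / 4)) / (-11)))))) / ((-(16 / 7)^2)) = -4655 / 5632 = -0.83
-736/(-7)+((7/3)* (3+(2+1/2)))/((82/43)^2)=30689795/282408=108.67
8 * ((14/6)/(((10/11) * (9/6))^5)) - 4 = -93644/2278125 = -0.04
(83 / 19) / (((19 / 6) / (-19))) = -498 / 19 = -26.21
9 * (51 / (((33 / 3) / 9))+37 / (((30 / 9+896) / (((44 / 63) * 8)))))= 39223929 / 103873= 377.61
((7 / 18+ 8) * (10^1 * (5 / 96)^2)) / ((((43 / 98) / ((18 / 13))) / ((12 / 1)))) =8.62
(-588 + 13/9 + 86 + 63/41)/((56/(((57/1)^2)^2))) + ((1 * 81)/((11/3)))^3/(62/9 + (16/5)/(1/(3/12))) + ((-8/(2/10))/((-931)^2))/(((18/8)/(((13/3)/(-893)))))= -74234291770394284079167609/789191850047003172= -94063682.70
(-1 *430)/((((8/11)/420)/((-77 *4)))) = 76484100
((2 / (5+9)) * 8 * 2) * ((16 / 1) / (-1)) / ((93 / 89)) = -22784 / 651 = -35.00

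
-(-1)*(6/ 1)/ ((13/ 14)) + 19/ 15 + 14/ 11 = 19307/ 2145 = 9.00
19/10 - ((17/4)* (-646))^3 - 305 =827797916731/40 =20694947918.28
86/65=1.32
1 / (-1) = -1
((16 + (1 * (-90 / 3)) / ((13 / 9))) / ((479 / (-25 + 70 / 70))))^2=0.06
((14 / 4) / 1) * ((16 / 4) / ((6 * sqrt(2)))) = 1.65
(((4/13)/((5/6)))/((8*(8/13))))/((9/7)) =7/120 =0.06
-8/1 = -8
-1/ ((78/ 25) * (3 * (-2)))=25/ 468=0.05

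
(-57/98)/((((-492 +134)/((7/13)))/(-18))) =-513/32578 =-0.02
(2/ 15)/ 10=1/ 75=0.01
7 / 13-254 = -3295 / 13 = -253.46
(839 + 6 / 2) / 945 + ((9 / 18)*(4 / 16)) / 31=209761 / 234360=0.90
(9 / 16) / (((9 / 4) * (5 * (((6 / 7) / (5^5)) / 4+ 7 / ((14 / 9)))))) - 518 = -203961233 / 393756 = -517.99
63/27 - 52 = -149/3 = -49.67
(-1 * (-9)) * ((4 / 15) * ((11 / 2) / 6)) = 11 / 5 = 2.20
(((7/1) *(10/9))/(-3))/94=-35/1269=-0.03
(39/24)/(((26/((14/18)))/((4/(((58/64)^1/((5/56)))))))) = 5/261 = 0.02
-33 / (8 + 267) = -3 / 25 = -0.12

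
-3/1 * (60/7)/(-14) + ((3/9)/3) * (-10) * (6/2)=-220/147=-1.50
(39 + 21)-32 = 28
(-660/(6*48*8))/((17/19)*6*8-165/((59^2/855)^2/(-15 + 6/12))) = -12662642245/8278720418592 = -0.00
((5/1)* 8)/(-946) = -20/473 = -0.04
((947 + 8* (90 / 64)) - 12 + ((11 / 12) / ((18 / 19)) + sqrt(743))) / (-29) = -204599 / 6264 - sqrt(743) / 29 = -33.60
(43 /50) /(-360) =-0.00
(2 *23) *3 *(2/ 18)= 46/ 3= 15.33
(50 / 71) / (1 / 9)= 6.34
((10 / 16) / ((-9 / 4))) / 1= -5 / 18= -0.28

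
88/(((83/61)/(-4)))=-21472/83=-258.70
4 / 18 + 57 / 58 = 629 / 522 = 1.20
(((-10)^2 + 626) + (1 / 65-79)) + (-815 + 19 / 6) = -64279 / 390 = -164.82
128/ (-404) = -0.32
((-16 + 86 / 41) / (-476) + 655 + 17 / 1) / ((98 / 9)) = 59018949 / 956284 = 61.72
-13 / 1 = -13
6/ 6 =1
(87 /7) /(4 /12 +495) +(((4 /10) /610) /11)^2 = 73445573527 /2927129301250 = 0.03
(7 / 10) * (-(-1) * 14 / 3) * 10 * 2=196 / 3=65.33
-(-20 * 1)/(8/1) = 5/2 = 2.50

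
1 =1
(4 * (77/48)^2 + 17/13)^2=7546223161/56070144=134.59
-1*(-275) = 275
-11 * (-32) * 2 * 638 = 449152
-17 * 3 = -51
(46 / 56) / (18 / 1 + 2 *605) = 23 / 34384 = 0.00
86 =86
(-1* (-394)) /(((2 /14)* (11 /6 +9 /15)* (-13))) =-82740 /949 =-87.19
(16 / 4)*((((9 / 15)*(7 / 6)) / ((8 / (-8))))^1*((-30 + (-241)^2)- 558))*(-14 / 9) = 11268628 / 45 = 250413.96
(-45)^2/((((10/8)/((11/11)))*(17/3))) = 285.88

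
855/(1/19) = 16245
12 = 12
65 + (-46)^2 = 2181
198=198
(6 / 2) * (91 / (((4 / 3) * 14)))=117 / 8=14.62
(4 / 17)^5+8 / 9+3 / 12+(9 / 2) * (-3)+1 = -11.36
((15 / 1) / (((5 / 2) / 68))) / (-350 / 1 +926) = 17 / 24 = 0.71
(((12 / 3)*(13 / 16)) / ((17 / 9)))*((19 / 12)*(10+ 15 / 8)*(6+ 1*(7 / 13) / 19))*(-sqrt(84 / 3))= -424365*sqrt(7) / 1088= -1031.95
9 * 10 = 90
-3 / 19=-0.16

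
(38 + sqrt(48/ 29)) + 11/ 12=4* sqrt(87)/ 29 + 467/ 12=40.20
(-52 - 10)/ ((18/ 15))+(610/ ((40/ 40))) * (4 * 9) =65725/ 3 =21908.33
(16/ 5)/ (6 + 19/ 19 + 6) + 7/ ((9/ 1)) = 599/ 585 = 1.02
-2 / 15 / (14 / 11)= -11 / 105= -0.10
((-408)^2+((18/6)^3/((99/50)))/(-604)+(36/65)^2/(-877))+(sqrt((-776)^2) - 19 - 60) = 2057599452778963/12309089650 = 167160.98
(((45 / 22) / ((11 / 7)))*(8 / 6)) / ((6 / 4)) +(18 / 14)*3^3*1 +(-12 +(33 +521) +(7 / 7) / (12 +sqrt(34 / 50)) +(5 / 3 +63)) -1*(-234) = 7981117289 / 9104403 -5*sqrt(17) / 3583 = 876.62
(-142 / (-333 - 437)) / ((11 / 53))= 3763 / 4235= 0.89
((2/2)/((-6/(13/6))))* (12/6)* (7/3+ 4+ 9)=-299/27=-11.07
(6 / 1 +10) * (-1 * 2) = -32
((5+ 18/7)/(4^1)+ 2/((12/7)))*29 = 88.73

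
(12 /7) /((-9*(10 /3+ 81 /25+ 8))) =-0.01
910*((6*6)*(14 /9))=50960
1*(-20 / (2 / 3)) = -30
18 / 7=2.57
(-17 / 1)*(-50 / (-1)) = -850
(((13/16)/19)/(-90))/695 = -13/19015200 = -0.00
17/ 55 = 0.31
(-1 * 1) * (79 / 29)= -79 / 29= -2.72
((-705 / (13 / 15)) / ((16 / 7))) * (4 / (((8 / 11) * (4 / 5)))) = -4071375 / 1664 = -2446.74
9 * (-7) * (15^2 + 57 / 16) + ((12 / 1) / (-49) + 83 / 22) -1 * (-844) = -116871669 / 8624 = -13551.91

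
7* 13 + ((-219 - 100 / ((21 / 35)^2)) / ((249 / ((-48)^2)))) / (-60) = 626029 / 3735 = 167.61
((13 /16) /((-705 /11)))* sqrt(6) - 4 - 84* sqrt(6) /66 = -4 - 159493* sqrt(6) /124080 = -7.15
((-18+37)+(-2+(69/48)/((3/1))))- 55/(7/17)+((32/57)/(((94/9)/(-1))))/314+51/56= -5425926965/47107536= -115.18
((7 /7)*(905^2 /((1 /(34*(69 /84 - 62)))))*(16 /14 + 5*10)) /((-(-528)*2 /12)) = -4269298037475 /4312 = -990096947.47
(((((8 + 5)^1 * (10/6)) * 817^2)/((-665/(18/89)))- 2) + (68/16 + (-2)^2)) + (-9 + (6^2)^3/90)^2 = 15892492403/62300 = 255096.19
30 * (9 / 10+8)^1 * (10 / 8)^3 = 33375 / 64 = 521.48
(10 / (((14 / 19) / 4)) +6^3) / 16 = 473 / 28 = 16.89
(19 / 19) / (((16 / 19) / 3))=3.56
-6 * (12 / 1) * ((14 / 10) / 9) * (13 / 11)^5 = -20792408 / 805255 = -25.82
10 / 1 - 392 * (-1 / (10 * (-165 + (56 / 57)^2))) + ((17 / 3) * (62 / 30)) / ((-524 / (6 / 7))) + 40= 729286789769 / 14661426990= 49.74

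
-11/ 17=-0.65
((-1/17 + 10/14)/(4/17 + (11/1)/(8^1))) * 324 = 67392/511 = 131.88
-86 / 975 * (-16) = 1376 / 975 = 1.41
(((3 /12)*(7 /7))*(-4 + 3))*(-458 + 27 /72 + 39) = 3349 /32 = 104.66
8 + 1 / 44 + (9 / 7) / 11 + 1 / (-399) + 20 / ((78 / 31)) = 1223745 / 76076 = 16.09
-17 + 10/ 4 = -29/ 2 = -14.50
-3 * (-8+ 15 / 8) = 147 / 8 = 18.38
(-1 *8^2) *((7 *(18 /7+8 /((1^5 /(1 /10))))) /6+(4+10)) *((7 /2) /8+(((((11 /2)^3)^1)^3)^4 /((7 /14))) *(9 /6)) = -4989306638005326563397679165631119656139 /3221225472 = -1548884634551072668097193000000.00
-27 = -27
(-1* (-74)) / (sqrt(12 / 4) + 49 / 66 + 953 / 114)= 132396693 / 15695231 - 14545773* sqrt(3) / 15695231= 6.83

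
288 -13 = 275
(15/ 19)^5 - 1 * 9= -21525516/ 2476099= -8.69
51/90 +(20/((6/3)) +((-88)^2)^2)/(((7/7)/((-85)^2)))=12998399095517/30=433279969850.57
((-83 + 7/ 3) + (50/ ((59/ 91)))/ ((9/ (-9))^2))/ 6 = -0.59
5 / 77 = 0.06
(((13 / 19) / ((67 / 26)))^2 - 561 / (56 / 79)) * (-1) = 71813827087 / 90749624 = 791.34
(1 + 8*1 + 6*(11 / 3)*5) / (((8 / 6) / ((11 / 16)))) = 61.36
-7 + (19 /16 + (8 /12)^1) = -5.15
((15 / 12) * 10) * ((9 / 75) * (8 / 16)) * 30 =45 / 2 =22.50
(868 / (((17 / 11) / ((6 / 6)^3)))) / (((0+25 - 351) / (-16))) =76384 / 2771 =27.57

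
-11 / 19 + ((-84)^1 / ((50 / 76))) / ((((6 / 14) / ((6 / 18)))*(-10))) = 66631 / 7125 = 9.35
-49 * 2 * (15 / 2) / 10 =-147 / 2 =-73.50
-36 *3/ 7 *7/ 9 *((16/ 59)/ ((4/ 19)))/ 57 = -16/ 59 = -0.27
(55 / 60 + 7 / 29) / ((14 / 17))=6851 / 4872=1.41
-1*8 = -8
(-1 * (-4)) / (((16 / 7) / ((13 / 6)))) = 3.79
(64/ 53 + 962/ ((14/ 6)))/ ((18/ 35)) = 383515/ 477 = 804.01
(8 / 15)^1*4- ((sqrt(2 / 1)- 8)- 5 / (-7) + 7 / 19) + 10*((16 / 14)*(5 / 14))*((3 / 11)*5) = 2245312 / 153615- sqrt(2) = 13.20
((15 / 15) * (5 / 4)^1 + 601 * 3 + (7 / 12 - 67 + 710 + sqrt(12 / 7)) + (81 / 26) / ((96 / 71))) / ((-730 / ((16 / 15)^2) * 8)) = -6115543 / 12811500 - 32 * sqrt(21) / 574875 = -0.48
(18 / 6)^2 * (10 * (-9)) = -810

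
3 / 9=1 / 3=0.33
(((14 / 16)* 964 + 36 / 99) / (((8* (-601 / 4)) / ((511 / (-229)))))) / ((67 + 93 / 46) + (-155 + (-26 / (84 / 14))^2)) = -1963750005 / 84237480998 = -0.02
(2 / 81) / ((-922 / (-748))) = 748 / 37341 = 0.02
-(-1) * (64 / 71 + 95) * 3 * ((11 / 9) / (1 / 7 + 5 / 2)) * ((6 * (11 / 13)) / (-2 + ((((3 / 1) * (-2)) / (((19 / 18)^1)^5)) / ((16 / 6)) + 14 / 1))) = 2040030729011 / 31055041095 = 65.69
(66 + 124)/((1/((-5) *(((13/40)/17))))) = -1235/68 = -18.16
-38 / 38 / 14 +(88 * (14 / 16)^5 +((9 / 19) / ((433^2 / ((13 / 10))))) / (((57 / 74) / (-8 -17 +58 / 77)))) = 4809919291846869 / 106734217891840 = 45.06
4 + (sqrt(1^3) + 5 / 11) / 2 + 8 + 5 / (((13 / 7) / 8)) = 4900 / 143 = 34.27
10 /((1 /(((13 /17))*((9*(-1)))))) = -1170 /17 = -68.82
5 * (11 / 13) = 55 / 13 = 4.23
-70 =-70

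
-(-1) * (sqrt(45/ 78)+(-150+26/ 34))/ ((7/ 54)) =-1145.38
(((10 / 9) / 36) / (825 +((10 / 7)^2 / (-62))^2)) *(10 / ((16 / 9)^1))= 2307361 / 10964593872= 0.00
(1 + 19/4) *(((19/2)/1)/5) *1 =437/40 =10.92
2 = 2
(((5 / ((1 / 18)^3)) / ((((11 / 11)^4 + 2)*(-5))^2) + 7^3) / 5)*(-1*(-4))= 9452 / 25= 378.08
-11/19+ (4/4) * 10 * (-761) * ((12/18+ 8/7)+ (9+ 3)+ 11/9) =-136927423/1197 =-114392.17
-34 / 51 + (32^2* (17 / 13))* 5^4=32639974 / 39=836922.41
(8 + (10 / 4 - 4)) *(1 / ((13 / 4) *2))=1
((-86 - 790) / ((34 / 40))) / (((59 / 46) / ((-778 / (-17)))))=-627005760 / 17051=-36772.37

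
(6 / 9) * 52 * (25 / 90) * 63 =1820 / 3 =606.67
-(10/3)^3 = -1000/27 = -37.04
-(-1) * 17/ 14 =17/ 14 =1.21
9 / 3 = 3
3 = 3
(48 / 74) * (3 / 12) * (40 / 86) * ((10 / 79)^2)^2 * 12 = 14400000 / 61969578871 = 0.00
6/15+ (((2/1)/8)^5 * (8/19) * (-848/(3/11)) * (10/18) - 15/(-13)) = 225029/266760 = 0.84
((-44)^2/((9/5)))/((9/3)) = 9680/27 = 358.52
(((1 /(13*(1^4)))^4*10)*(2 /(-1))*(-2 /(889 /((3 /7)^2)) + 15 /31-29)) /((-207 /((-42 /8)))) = 192542410 /380175385317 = 0.00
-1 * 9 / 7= -9 / 7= -1.29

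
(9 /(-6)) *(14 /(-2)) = 10.50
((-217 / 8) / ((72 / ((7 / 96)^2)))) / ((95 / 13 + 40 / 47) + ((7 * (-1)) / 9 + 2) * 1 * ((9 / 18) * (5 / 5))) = -6496763 / 28444557312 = -0.00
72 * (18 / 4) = 324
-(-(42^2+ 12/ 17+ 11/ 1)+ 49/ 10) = 301037/ 170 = 1770.81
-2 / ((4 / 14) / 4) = -28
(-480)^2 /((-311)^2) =230400 /96721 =2.38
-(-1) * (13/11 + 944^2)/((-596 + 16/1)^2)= 9802509/3700400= 2.65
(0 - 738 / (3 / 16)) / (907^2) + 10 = 8222554 / 822649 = 10.00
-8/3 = -2.67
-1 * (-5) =5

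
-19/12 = -1.58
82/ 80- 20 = -759/ 40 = -18.98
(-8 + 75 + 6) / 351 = 73 / 351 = 0.21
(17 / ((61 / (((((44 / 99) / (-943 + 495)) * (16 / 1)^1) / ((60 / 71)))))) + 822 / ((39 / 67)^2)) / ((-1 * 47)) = -94536519977 / 1831496940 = -51.62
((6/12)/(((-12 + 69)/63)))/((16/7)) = 147/608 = 0.24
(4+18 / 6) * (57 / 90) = 133 / 30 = 4.43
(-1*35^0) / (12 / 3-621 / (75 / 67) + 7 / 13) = 0.00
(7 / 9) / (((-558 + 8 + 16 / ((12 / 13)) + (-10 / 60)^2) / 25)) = -28 / 767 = -0.04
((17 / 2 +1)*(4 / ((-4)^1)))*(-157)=2983 / 2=1491.50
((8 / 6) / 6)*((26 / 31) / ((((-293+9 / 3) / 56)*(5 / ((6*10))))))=-5824 / 13485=-0.43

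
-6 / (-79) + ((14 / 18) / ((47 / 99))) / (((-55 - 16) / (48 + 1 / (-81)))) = -22022839 / 21353463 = -1.03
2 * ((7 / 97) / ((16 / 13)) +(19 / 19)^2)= 1643 / 776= 2.12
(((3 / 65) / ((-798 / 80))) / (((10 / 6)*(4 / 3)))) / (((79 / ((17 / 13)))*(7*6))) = -51 / 62148905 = -0.00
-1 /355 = -0.00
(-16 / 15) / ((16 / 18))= -6 / 5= -1.20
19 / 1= 19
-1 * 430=-430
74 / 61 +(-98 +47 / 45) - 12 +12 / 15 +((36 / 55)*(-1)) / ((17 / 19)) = -11054135 / 102663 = -107.67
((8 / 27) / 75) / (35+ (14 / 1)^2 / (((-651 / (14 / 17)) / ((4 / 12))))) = 4216 / 37262925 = 0.00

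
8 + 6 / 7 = 62 / 7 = 8.86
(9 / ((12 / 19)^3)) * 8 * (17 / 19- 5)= -4693 / 4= -1173.25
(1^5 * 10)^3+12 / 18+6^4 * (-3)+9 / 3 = -8653 / 3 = -2884.33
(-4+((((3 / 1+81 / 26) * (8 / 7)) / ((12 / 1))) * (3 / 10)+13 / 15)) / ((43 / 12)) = -16154 / 19565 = -0.83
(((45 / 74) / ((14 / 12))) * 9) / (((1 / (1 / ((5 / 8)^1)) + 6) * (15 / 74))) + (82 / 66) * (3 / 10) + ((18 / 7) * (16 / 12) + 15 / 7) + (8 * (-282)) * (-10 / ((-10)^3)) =-2677663 / 204050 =-13.12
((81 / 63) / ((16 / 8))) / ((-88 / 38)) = -171 / 616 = -0.28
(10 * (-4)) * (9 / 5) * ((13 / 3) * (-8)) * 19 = 47424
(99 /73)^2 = 9801 /5329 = 1.84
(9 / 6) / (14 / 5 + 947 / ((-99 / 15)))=-495 / 46426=-0.01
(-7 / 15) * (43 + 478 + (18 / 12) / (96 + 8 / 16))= -703892 / 2895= -243.14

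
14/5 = 2.80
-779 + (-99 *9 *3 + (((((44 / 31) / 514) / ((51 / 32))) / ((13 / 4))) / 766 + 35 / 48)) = -111713624708713 / 32368837488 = -3451.27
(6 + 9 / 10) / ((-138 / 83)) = -83 / 20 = -4.15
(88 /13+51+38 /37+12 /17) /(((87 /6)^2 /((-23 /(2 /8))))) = -179050032 /6876857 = -26.04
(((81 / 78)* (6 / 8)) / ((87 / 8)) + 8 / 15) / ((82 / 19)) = 64999 / 463710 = 0.14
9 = 9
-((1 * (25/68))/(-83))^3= 15625/179788129984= 0.00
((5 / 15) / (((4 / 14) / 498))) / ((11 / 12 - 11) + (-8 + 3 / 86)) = -299796 / 9313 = -32.19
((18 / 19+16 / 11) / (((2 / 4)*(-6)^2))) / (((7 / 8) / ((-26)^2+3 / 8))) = 194023 / 1881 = 103.15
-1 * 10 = -10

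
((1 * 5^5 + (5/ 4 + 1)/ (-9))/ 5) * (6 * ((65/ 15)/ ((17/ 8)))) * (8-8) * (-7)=0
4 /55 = 0.07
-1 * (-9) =9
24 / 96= 1 / 4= 0.25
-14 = -14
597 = 597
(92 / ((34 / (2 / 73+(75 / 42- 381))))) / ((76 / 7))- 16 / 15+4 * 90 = 264.43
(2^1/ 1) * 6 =12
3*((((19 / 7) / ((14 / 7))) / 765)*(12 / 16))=19 / 4760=0.00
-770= -770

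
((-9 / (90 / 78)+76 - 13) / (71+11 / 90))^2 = 24681024 / 40972801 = 0.60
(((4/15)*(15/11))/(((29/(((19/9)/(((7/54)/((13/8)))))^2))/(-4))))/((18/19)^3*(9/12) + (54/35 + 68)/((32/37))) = -301291726320/695140382783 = -0.43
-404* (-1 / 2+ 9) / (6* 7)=-1717 / 21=-81.76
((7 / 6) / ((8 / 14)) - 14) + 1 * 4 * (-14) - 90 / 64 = -6659 / 96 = -69.36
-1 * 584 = -584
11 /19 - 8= -7.42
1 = 1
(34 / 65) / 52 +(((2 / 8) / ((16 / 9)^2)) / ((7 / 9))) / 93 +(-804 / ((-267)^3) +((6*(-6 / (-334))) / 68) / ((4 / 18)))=61987490961891617 / 3382161342609853440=0.02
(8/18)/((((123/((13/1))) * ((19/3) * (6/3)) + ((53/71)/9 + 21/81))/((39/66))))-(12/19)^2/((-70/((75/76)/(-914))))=787620103782/361464448787057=0.00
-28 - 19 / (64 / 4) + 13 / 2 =-363 / 16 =-22.69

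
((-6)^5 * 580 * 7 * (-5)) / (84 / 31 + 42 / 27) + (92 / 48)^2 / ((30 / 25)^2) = 3261545758265 / 88128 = 37009188.43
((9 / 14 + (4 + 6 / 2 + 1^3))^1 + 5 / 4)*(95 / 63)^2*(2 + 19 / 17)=132496025 / 1889244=70.13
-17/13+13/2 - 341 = -8731/26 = -335.81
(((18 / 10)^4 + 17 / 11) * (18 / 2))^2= 555269386896 / 47265625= 11747.85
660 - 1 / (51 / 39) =11207 / 17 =659.24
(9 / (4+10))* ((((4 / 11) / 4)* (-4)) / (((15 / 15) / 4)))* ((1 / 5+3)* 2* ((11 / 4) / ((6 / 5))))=-96 / 7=-13.71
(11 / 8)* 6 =33 / 4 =8.25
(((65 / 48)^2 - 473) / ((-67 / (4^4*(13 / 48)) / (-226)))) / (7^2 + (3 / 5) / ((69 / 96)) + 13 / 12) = -183390261145 / 84742002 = -2164.10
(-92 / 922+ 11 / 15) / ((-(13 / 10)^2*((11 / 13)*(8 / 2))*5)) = -337 / 15213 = -0.02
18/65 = 0.28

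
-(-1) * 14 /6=2.33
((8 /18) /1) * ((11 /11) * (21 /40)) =7 /30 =0.23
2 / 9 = 0.22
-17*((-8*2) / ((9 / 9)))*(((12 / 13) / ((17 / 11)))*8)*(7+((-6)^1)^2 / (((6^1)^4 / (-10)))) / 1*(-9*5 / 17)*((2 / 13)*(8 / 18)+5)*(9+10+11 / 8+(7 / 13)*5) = -302958386720 / 112047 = -2703850.94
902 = 902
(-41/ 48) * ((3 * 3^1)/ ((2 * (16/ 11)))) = -2.64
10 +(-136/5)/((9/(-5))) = 226/9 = 25.11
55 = 55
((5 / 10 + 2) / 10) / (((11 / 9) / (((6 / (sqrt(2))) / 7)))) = 0.12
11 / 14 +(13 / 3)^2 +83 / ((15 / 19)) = 78559 / 630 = 124.70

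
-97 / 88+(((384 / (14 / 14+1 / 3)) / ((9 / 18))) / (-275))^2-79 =-45807667 / 605000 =-75.72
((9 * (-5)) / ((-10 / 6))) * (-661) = -17847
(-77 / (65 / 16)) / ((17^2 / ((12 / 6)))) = -2464 / 18785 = -0.13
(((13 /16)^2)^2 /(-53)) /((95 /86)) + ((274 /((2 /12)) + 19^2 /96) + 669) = 1146701534191 /494960640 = 2316.75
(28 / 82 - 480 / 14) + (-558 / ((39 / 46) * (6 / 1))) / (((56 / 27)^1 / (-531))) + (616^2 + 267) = 869370427 / 2132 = 407772.25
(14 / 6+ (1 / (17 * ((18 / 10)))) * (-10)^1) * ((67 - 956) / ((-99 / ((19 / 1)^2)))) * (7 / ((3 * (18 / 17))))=689676421 / 48114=14334.22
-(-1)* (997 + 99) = 1096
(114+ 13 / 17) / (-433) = -1951 / 7361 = -0.27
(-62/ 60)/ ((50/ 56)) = -434/ 375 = -1.16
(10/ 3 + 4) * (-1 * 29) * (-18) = 3828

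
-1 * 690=-690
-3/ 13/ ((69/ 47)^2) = -0.11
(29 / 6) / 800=29 / 4800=0.01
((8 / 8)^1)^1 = 1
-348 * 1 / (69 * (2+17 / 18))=-2088 / 1219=-1.71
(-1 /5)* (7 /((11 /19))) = -133 /55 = -2.42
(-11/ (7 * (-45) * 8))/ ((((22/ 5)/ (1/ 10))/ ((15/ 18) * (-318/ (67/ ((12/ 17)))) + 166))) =0.02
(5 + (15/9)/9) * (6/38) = 140/171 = 0.82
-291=-291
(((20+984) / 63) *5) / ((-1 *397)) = -5020 / 25011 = -0.20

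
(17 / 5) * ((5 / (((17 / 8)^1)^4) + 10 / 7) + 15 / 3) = 22.69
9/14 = 0.64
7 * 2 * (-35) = -490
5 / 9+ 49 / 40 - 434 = -155599 / 360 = -432.22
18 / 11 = 1.64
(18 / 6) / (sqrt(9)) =1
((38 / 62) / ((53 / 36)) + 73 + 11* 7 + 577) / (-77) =-170735 / 18073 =-9.45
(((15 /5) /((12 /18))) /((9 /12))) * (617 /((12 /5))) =3085 /2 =1542.50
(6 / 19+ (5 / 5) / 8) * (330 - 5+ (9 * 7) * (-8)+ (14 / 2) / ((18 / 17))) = -207901 / 2736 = -75.99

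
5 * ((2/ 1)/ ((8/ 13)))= 65/ 4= 16.25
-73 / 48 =-1.52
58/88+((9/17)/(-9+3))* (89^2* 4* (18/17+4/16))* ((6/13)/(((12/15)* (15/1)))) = -5788756/41327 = -140.07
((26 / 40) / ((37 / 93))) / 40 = 1209 / 29600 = 0.04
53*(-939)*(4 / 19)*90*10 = -179161200 / 19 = -9429536.84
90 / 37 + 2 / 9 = 884 / 333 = 2.65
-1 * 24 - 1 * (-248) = 224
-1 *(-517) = 517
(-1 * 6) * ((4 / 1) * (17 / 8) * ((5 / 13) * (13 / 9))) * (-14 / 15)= 238 / 9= 26.44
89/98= 0.91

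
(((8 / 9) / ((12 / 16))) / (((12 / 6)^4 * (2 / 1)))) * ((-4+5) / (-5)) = -1 / 135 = -0.01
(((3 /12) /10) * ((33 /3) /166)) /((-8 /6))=-33 /26560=-0.00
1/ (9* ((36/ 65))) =65/ 324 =0.20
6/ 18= 1/ 3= 0.33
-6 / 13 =-0.46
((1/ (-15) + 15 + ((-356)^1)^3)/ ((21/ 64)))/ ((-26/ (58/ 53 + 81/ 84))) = 254465526016/ 23373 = 10887157.23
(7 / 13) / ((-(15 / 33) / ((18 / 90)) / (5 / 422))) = -77 / 27430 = -0.00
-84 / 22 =-42 / 11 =-3.82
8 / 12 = 0.67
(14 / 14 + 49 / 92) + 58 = 59.53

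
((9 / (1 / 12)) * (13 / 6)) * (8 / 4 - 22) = -4680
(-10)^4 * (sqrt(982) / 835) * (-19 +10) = -18000 * sqrt(982) / 167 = -3377.63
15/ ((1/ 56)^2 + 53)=15680/ 55403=0.28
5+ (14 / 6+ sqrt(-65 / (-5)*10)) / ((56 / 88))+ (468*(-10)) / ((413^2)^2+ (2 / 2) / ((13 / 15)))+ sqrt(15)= sqrt(15)+ 2458424682272 / 283664391681+ 11*sqrt(130) / 7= 30.46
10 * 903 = 9030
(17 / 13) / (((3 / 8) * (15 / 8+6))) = 1088 / 2457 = 0.44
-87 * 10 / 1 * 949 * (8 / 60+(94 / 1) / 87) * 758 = -759625152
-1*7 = -7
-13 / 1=-13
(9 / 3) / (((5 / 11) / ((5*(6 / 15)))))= 66 / 5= 13.20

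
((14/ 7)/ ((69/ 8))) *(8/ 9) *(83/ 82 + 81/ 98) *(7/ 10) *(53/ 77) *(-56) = -100240384/ 9802485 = -10.23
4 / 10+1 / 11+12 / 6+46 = 2667 / 55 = 48.49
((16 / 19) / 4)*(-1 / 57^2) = -4 / 61731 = -0.00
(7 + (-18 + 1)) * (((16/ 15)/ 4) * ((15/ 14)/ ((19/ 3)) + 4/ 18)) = -3748/ 3591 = -1.04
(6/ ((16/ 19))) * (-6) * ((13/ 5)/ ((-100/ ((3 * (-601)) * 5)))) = -4008069/ 400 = -10020.17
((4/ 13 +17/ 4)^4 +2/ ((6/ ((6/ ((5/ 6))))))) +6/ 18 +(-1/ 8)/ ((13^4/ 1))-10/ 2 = 47075752991/ 109674240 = 429.23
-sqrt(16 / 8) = -sqrt(2) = -1.41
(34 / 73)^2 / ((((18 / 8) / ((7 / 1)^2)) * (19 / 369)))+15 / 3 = 9795871 / 101251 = 96.75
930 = 930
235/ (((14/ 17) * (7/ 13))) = 51935/ 98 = 529.95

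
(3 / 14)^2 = 9 / 196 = 0.05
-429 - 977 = -1406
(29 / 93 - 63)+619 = 51737 / 93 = 556.31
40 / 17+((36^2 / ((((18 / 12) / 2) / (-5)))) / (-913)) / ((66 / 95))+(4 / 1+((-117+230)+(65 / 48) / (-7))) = 7617059077 / 57365616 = 132.78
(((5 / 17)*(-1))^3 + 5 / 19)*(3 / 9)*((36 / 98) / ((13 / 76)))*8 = 608640 / 447083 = 1.36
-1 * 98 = -98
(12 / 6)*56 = 112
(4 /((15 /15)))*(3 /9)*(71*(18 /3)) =568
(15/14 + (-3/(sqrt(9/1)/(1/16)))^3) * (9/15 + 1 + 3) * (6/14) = 2119197/1003520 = 2.11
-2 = -2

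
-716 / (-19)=716 / 19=37.68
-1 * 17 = -17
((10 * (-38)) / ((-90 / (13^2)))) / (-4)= -3211 / 18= -178.39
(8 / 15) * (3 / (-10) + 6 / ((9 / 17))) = 1324 / 225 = 5.88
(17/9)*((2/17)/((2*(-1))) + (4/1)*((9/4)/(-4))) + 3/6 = -139/36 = -3.86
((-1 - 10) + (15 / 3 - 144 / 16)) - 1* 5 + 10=-10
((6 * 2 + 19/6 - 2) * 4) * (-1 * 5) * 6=-1580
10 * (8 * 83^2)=551120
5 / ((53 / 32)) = 160 / 53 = 3.02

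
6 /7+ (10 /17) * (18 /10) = 228 /119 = 1.92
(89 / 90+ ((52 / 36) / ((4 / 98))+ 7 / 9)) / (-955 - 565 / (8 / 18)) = -6688 / 400725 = -0.02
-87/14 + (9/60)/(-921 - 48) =-281017/45220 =-6.21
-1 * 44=-44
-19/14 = -1.36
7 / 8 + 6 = 55 / 8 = 6.88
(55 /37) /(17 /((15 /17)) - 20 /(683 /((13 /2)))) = 51225 /657379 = 0.08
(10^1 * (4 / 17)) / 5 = 8 / 17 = 0.47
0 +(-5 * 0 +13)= 13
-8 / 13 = -0.62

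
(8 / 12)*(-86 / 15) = -172 / 45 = -3.82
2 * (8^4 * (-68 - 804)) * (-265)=1893007360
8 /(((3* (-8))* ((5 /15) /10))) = -10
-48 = -48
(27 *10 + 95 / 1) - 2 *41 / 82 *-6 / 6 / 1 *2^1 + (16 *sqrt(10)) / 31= 16 *sqrt(10) / 31 + 367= 368.63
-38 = -38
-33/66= -1/2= -0.50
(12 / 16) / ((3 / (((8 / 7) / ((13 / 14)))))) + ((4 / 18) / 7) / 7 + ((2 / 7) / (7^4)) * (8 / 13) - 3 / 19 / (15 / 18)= 22945288 / 186809805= 0.12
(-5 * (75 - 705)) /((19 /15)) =47250 /19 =2486.84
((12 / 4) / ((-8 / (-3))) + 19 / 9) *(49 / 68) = 11417 / 4896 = 2.33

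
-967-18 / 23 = -22259 / 23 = -967.78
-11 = -11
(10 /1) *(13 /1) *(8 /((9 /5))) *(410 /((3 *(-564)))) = -533000 /3807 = -140.01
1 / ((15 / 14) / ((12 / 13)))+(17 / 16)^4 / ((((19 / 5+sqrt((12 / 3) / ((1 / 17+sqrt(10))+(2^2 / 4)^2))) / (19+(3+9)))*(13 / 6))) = (18350080*sqrt(17)+229051477*sqrt(18+17*sqrt(10))) / (2129920*(10*sqrt(17)+19*sqrt(18+17*sqrt(10)))) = 4.68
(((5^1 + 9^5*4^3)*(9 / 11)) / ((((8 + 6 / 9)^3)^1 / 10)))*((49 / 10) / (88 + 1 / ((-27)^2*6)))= 98411133136869 / 37208769884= 2644.84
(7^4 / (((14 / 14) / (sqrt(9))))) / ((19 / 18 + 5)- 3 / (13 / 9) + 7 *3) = 240786 / 835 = 288.37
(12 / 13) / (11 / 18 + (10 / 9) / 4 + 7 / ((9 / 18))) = 54 / 871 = 0.06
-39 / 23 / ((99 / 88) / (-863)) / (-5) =-89752 / 345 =-260.15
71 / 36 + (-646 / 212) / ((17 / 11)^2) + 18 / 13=877505 / 421668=2.08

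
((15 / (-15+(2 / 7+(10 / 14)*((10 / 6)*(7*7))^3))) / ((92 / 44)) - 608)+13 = -1006228513955 / 1691140412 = -595.00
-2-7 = -9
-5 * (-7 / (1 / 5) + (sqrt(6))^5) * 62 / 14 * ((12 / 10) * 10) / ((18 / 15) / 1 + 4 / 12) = 139500 / 23 - 1004400 * sqrt(6) / 161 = -9215.95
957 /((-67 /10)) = -9570 /67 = -142.84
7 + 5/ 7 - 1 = 47/ 7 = 6.71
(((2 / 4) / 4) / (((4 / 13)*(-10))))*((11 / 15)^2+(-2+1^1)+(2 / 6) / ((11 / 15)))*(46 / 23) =247 / 396000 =0.00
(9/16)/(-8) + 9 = 1143/128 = 8.93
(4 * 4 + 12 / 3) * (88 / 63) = 1760 / 63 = 27.94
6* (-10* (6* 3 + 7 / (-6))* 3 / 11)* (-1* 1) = 3030 / 11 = 275.45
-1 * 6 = -6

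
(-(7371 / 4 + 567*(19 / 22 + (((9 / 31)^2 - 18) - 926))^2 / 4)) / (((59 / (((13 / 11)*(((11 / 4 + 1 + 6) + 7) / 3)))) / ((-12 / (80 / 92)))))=4515427633316585312691 / 23207417794880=194568291.62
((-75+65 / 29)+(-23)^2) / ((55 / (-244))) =-3228364 / 1595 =-2024.05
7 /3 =2.33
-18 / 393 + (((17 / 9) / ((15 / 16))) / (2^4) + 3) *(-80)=-884674 / 3537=-250.12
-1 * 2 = -2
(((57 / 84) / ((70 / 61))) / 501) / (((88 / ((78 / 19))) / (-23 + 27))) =793 / 3600520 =0.00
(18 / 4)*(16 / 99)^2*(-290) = -37120 / 1089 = -34.09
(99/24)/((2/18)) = 297/8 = 37.12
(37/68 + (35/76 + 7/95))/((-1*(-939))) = 1161/1010990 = 0.00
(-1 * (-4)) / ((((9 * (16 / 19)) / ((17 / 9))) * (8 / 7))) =2261 / 2592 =0.87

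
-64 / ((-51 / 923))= 59072 / 51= 1158.27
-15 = -15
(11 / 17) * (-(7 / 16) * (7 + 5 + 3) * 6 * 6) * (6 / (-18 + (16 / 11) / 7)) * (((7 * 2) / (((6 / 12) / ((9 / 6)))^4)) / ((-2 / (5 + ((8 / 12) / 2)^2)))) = -695880801 / 4658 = -149394.76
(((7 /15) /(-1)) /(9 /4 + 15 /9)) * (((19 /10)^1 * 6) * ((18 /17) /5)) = -28728 /99875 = -0.29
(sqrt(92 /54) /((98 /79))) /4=79 * sqrt(138) /3528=0.26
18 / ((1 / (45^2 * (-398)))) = -14507100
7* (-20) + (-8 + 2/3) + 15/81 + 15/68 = -269759/1836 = -146.93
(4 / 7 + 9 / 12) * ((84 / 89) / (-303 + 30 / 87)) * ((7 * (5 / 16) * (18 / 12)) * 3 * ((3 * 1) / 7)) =-434565 / 24996896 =-0.02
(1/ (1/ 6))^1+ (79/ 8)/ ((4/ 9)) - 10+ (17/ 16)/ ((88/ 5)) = 25737/ 1408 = 18.28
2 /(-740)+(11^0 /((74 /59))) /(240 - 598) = -653 /132460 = -0.00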